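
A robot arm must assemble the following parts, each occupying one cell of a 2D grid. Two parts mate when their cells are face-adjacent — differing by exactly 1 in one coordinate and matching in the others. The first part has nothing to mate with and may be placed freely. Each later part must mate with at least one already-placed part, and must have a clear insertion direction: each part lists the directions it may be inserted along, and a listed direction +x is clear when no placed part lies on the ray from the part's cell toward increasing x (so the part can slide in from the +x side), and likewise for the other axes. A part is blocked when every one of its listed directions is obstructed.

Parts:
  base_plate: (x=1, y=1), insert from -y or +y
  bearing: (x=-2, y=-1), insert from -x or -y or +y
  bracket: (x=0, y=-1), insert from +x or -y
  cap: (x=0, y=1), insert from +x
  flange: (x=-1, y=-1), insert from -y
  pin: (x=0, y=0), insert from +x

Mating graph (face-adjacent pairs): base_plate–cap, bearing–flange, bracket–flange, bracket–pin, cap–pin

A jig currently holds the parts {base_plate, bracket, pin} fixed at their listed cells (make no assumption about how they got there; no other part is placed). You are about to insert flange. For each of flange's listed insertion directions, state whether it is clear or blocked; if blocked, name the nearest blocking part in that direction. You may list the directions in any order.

-y: ray from flange(-1, -1) has no placed part ⇒ clear

-y: clear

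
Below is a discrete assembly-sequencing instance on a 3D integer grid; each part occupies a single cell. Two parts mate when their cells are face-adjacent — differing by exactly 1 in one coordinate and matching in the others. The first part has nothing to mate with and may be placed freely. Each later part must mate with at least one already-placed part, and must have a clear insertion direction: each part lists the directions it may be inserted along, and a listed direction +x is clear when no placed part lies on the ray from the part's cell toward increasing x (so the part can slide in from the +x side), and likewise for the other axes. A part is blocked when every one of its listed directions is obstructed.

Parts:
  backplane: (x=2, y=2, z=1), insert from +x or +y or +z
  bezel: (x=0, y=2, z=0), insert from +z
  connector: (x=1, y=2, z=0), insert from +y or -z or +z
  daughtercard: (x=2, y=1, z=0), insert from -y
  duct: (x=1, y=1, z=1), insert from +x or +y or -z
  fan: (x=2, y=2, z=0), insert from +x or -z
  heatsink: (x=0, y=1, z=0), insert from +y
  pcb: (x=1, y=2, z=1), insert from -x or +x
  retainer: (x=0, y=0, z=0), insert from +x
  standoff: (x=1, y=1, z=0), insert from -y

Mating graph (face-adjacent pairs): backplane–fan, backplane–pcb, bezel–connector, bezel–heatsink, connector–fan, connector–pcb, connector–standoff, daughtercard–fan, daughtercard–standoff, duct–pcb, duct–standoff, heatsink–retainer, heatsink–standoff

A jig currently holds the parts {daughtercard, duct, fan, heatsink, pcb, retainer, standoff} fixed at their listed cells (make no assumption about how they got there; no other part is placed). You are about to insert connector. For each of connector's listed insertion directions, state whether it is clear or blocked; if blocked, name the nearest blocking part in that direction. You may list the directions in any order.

+y: clear; +z: blocked by pcb; -z: clear

+y: ray from connector(1, 2, 0) has no placed part ⇒ clear
-z: ray from connector(1, 2, 0) has no placed part ⇒ clear
+z: nearest on ray is pcb@(1, 2, 1) ⇒ blocked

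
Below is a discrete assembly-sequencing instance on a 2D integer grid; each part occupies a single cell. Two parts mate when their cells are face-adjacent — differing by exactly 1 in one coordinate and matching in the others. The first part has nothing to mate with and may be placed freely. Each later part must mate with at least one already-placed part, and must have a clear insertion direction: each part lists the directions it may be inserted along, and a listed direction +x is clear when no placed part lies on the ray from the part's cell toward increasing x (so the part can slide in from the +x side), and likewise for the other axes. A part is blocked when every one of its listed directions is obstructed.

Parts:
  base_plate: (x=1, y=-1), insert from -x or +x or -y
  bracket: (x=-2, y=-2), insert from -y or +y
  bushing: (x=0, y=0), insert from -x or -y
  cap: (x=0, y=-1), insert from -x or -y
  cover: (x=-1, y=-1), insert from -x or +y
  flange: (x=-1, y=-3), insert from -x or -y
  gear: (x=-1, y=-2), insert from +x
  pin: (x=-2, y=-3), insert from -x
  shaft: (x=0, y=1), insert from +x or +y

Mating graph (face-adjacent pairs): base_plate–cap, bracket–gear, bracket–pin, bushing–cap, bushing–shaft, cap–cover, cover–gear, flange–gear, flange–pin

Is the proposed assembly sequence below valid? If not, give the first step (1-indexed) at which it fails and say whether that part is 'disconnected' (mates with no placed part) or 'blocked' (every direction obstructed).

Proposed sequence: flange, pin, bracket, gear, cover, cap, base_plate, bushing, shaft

Valid

1. flange@(-1, -3) [-x clear] — {flange}
2. pin@(-2, -3) [-x clear] — {flange, pin}
3. bracket@(-2, -2) [+y clear] — {bracket, flange, pin}
4. gear@(-1, -2) [+x clear] — {bracket, flange, gear, pin}
5. cover@(-1, -1) [-x clear] — {bracket, cover, flange, gear, pin}
6. cap@(0, -1) [-y clear] — {bracket, cap, cover, flange, gear, pin}
7. base_plate@(1, -1) [+x clear] — {base_plate, bracket, cap, cover, flange, gear, pin}
8. bushing@(0, 0) [-x clear] — {base_plate, bracket, bushing, cap, cover, flange, gear, pin}
9. shaft@(0, 1) [+x clear] — {base_plate, bracket, bushing, cap, cover, flange, gear, pin, shaft}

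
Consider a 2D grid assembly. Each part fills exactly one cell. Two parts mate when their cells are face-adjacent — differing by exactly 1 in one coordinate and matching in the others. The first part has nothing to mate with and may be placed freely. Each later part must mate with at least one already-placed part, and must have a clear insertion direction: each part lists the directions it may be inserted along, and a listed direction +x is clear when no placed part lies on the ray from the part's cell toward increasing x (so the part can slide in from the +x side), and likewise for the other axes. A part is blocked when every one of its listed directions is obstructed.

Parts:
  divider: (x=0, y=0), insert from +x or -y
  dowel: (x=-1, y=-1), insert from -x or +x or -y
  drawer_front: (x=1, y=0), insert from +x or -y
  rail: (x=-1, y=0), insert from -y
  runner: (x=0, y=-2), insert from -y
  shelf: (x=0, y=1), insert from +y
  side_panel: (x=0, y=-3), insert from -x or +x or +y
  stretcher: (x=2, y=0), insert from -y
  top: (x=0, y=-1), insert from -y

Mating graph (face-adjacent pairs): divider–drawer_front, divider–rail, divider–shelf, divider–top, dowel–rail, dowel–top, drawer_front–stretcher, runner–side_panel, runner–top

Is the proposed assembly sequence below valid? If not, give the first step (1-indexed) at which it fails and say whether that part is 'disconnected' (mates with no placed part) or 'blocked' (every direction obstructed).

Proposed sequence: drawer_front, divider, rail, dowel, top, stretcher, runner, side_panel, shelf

Valid

1. drawer_front@(1, 0) [+x clear] — {drawer_front}
2. divider@(0, 0) [-y clear] — {divider, drawer_front}
3. rail@(-1, 0) [-y clear] — {divider, drawer_front, rail}
4. dowel@(-1, -1) [-x clear] — {divider, dowel, drawer_front, rail}
5. top@(0, -1) [-y clear] — {divider, dowel, drawer_front, rail, top}
6. stretcher@(2, 0) [-y clear] — {divider, dowel, drawer_front, rail, stretcher, top}
7. runner@(0, -2) [-y clear] — {divider, dowel, drawer_front, rail, runner, stretcher, top}
8. side_panel@(0, -3) [-x clear] — {divider, dowel, drawer_front, rail, runner, side_panel, stretcher, top}
9. shelf@(0, 1) [+y clear] — {divider, dowel, drawer_front, rail, runner, shelf, side_panel, stretcher, top}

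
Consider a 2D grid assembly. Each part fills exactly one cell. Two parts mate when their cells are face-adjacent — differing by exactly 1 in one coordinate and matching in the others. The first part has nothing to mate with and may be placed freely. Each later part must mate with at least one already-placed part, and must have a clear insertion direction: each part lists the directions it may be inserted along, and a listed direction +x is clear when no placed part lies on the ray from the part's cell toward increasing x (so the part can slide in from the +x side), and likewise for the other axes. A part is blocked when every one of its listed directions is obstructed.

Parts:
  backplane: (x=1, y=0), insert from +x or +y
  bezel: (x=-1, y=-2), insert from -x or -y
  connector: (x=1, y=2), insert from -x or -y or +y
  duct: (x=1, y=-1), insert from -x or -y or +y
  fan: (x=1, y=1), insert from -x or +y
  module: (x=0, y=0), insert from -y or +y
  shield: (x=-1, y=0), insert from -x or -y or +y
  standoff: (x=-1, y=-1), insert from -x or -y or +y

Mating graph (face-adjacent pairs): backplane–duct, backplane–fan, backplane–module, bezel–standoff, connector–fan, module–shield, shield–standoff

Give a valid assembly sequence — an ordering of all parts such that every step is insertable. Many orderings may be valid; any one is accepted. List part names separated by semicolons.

bezel; standoff; shield; module; backplane; fan; connector; duct

1. bezel@(-1, -2) [-x clear] — {bezel}
2. standoff@(-1, -1) [-x clear] — {bezel, standoff}
3. shield@(-1, 0) [-x clear] — {bezel, shield, standoff}
4. module@(0, 0) [-y clear] — {bezel, module, shield, standoff}
5. backplane@(1, 0) [+x clear] — {backplane, bezel, module, shield, standoff}
6. fan@(1, 1) [-x clear] — {backplane, bezel, fan, module, shield, standoff}
7. connector@(1, 2) [-x clear] — {backplane, bezel, connector, fan, module, shield, standoff}
8. duct@(1, -1) [-y clear] — {backplane, bezel, connector, duct, fan, module, shield, standoff}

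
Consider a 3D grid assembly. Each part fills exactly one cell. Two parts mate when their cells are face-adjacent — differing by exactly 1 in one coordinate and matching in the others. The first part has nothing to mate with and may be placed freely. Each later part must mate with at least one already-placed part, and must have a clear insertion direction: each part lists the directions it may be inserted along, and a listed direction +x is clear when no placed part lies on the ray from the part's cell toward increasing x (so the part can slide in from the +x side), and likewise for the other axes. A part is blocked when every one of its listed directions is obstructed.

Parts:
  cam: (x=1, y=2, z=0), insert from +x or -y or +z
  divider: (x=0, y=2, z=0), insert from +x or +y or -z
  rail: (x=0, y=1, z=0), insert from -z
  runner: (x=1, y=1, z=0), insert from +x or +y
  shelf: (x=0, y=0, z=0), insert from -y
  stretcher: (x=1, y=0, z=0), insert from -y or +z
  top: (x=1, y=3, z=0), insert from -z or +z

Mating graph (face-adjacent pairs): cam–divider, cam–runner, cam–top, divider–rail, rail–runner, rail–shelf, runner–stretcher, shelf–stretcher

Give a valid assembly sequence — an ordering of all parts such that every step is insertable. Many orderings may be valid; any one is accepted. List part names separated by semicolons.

stretcher; shelf; rail; divider; cam; top; runner

1. stretcher@(1, 0, 0) [-y clear] — {stretcher}
2. shelf@(0, 0, 0) [-y clear] — {shelf, stretcher}
3. rail@(0, 1, 0) [-z clear] — {rail, shelf, stretcher}
4. divider@(0, 2, 0) [+x clear] — {divider, rail, shelf, stretcher}
5. cam@(1, 2, 0) [+x clear] — {cam, divider, rail, shelf, stretcher}
6. top@(1, 3, 0) [-z clear] — {cam, divider, rail, shelf, stretcher, top}
7. runner@(1, 1, 0) [+x clear] — {cam, divider, rail, runner, shelf, stretcher, top}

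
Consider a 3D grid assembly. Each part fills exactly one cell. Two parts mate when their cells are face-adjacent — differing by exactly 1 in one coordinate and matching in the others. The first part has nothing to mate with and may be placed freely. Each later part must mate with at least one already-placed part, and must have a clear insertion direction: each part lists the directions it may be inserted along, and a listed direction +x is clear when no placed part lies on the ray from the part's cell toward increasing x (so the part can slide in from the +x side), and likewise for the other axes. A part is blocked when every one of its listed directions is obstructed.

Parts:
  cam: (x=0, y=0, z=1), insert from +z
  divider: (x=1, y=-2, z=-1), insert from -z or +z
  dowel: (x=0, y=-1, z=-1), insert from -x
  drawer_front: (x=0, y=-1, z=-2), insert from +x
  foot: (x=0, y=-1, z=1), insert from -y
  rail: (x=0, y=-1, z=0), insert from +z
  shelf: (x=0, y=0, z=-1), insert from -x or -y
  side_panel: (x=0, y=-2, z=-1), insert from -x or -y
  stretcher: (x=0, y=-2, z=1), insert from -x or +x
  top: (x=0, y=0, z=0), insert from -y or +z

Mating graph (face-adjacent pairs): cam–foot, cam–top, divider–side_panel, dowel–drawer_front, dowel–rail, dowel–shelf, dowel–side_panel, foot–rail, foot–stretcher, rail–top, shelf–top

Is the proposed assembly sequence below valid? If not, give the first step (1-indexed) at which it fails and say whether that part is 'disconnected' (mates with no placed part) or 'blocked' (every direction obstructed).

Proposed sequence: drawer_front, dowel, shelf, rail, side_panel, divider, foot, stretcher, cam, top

1. drawer_front@(0, -1, -2) [+x clear] — {drawer_front}
2. dowel@(0, -1, -1) [-x clear] — {dowel, drawer_front}
3. shelf@(0, 0, -1) [-x clear] — {dowel, drawer_front, shelf}
4. rail@(0, -1, 0) [+z clear] — {dowel, drawer_front, rail, shelf}
5. side_panel@(0, -2, -1) [-x clear] — {dowel, drawer_front, rail, shelf, side_panel}
6. divider@(1, -2, -1) [-z clear] — {divider, dowel, drawer_front, rail, shelf, side_panel}
7. foot@(0, -1, 1) [-y clear] — {divider, dowel, drawer_front, foot, rail, shelf, side_panel}
8. stretcher@(0, -2, 1) [-x clear] — {divider, dowel, drawer_front, foot, rail, shelf, side_panel, stretcher}
9. cam@(0, 0, 1) [+z clear] — {cam, divider, dowel, drawer_front, foot, rail, shelf, side_panel, stretcher}
10. top@(0, 0, 0) — -y/+z all obstructed ⇒ blocked

Invalid at step 10 (blocked)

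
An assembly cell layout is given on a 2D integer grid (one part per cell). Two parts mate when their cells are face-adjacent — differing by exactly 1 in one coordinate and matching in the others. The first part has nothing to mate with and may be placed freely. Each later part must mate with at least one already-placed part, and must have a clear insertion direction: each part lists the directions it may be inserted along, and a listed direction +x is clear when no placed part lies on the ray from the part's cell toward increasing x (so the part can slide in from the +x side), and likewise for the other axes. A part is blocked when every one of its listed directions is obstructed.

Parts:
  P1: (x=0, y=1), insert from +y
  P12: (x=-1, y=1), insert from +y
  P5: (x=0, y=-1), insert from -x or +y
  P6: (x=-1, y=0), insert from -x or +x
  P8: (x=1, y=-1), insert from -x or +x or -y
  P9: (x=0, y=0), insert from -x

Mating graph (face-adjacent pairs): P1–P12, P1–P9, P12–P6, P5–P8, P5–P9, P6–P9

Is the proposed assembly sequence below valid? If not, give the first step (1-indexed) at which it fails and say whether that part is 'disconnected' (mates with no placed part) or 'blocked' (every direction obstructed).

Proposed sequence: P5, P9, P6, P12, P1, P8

1. P5@(0, -1) [-x clear] — {P5}
2. P9@(0, 0) [-x clear] — {P5, P9}
3. P6@(-1, 0) [-x clear] — {P5, P6, P9}
4. P12@(-1, 1) [+y clear] — {P12, P5, P6, P9}
5. P1@(0, 1) [+y clear] — {P1, P12, P5, P6, P9}
6. P8@(1, -1) [+x clear] — {P1, P12, P5, P6, P8, P9}

Valid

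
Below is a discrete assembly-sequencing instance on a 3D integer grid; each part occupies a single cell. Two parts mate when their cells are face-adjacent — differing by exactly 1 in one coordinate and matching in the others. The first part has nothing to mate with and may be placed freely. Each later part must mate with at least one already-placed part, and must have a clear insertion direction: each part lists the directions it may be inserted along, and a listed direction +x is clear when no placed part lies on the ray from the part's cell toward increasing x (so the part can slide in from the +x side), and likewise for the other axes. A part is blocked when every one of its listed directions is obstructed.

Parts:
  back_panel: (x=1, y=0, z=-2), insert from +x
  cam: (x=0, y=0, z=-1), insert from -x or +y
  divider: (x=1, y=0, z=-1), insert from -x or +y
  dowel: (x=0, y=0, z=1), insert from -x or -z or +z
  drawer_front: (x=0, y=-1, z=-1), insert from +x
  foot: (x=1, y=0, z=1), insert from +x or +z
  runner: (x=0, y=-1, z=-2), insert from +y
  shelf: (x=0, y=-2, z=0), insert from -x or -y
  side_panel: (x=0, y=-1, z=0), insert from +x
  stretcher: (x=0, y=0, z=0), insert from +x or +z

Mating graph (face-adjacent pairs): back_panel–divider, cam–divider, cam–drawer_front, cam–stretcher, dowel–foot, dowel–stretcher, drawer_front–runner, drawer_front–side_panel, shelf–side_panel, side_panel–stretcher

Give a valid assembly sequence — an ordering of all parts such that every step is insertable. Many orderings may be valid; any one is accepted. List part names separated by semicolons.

divider; back_panel; cam; stretcher; dowel; foot; side_panel; shelf; drawer_front; runner

1. divider@(1, 0, -1) [-x clear] — {divider}
2. back_panel@(1, 0, -2) [+x clear] — {back_panel, divider}
3. cam@(0, 0, -1) [-x clear] — {back_panel, cam, divider}
4. stretcher@(0, 0, 0) [+x clear] — {back_panel, cam, divider, stretcher}
5. dowel@(0, 0, 1) [-x clear] — {back_panel, cam, divider, dowel, stretcher}
6. foot@(1, 0, 1) [+x clear] — {back_panel, cam, divider, dowel, foot, stretcher}
7. side_panel@(0, -1, 0) [+x clear] — {back_panel, cam, divider, dowel, foot, side_panel, stretcher}
8. shelf@(0, -2, 0) [-x clear] — {back_panel, cam, divider, dowel, foot, shelf, side_panel, stretcher}
9. drawer_front@(0, -1, -1) [+x clear] — {back_panel, cam, divider, dowel, drawer_front, foot, shelf, side_panel, stretcher}
10. runner@(0, -1, -2) [+y clear] — {back_panel, cam, divider, dowel, drawer_front, foot, runner, shelf, side_panel, stretcher}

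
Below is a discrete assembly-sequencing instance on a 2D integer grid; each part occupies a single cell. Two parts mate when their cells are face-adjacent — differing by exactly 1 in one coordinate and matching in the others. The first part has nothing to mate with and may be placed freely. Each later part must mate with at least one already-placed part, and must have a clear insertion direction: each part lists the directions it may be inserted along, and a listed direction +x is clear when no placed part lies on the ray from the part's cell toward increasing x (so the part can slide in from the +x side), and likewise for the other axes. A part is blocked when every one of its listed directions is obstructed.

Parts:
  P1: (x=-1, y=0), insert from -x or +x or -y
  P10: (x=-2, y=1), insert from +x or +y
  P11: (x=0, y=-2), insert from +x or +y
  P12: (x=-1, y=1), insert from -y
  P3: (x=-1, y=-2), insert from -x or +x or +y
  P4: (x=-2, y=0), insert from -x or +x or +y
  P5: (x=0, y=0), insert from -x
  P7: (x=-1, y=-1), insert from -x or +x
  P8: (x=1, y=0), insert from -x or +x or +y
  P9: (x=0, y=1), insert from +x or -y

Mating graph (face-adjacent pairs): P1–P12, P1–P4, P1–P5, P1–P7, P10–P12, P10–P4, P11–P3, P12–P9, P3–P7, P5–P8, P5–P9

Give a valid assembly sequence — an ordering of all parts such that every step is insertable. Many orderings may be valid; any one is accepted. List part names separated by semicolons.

1. P10@(-2, 1) [+x clear] — {P10}
2. P12@(-1, 1) [-y clear] — {P10, P12}
3. P9@(0, 1) [+x clear] — {P10, P12, P9}
4. P5@(0, 0) [-x clear] — {P10, P12, P5, P9}
5. P4@(-2, 0) [-x clear] — {P10, P12, P4, P5, P9}
6. P1@(-1, 0) [-y clear] — {P1, P10, P12, P4, P5, P9}
7. P7@(-1, -1) [-x clear] — {P1, P10, P12, P4, P5, P7, P9}
8. P3@(-1, -2) [-x clear] — {P1, P10, P12, P3, P4, P5, P7, P9}
9. P11@(0, -2) [+x clear] — {P1, P10, P11, P12, P3, P4, P5, P7, P9}
10. P8@(1, 0) [+x clear] — {P1, P10, P11, P12, P3, P4, P5, P7, P8, P9}

P10; P12; P9; P5; P4; P1; P7; P3; P11; P8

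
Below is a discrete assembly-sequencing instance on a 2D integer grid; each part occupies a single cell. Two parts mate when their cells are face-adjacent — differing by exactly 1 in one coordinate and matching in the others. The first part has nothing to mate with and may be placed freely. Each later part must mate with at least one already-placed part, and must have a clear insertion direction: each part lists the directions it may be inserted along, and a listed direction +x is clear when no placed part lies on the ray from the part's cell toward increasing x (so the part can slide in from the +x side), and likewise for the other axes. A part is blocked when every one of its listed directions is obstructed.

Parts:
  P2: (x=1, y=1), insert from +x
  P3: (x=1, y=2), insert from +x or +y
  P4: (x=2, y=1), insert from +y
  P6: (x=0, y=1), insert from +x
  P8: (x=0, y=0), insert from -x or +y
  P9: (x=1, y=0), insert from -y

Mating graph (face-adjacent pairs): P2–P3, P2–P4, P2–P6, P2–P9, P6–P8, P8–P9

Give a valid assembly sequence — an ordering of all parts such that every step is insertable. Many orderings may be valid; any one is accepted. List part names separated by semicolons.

1. P9@(1, 0) [-y clear] — {P9}
2. P8@(0, 0) [-x clear] — {P8, P9}
3. P6@(0, 1) [+x clear] — {P6, P8, P9}
4. P2@(1, 1) [+x clear] — {P2, P6, P8, P9}
5. P4@(2, 1) [+y clear] — {P2, P4, P6, P8, P9}
6. P3@(1, 2) [+x clear] — {P2, P3, P4, P6, P8, P9}

P9; P8; P6; P2; P4; P3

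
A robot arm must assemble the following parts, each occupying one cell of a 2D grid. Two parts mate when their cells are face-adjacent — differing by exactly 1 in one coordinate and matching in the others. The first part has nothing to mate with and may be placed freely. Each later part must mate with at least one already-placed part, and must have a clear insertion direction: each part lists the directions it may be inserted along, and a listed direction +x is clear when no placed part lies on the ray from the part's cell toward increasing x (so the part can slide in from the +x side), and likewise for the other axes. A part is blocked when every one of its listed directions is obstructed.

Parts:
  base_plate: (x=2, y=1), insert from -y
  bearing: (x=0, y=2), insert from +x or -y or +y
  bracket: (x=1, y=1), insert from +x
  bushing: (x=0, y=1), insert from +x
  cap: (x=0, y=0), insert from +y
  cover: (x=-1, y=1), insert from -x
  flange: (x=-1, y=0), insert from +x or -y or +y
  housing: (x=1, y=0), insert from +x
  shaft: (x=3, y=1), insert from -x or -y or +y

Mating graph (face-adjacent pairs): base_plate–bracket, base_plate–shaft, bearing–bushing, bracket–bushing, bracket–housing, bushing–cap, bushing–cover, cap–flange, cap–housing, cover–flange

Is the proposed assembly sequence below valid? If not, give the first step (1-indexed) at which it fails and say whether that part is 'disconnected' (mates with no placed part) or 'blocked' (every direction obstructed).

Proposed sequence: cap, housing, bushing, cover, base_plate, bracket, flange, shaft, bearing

1. cap@(0, 0) [+y clear] — {cap}
2. housing@(1, 0) [+x clear] — {cap, housing}
3. bushing@(0, 1) [+x clear] — {bushing, cap, housing}
4. cover@(-1, 1) [-x clear] — {bushing, cap, cover, housing}
5. base_plate@(2, 1) — no placed neighbour ⇒ disconnected

Invalid at step 5 (disconnected)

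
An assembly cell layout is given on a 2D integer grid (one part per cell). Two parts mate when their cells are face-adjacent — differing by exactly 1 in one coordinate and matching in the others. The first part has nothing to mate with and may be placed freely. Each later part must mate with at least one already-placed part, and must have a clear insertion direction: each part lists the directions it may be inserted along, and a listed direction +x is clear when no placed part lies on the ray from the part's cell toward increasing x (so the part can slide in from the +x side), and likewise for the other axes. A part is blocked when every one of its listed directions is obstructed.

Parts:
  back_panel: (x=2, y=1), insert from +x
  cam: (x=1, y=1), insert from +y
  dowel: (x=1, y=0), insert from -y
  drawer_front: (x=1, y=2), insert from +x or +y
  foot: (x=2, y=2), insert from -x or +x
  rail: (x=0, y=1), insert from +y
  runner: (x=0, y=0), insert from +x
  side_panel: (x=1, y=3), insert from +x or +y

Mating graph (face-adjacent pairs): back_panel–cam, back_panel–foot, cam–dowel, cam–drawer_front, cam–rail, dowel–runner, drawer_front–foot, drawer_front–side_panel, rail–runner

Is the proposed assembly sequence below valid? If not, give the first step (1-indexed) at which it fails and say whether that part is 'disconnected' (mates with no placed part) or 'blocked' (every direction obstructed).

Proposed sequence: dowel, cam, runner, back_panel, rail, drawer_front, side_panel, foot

Invalid at step 3 (blocked)

1. dowel@(1, 0) [-y clear] — {dowel}
2. cam@(1, 1) [+y clear] — {cam, dowel}
3. runner@(0, 0) — +x all obstructed ⇒ blocked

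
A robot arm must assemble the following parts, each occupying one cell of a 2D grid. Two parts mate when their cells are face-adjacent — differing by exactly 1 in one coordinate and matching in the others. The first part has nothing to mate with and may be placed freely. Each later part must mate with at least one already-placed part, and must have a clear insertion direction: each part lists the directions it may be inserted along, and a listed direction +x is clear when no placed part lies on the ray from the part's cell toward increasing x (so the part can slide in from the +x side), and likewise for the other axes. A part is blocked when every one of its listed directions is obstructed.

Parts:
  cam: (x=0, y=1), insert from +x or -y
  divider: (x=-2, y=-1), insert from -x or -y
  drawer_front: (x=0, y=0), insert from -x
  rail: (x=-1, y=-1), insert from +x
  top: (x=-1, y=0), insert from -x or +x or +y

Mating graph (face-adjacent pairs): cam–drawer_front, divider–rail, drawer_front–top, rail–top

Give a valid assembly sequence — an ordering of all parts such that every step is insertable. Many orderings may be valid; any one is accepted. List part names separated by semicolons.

drawer_front; top; rail; divider; cam

1. drawer_front@(0, 0) [-x clear] — {drawer_front}
2. top@(-1, 0) [-x clear] — {drawer_front, top}
3. rail@(-1, -1) [+x clear] — {drawer_front, rail, top}
4. divider@(-2, -1) [-x clear] — {divider, drawer_front, rail, top}
5. cam@(0, 1) [+x clear] — {cam, divider, drawer_front, rail, top}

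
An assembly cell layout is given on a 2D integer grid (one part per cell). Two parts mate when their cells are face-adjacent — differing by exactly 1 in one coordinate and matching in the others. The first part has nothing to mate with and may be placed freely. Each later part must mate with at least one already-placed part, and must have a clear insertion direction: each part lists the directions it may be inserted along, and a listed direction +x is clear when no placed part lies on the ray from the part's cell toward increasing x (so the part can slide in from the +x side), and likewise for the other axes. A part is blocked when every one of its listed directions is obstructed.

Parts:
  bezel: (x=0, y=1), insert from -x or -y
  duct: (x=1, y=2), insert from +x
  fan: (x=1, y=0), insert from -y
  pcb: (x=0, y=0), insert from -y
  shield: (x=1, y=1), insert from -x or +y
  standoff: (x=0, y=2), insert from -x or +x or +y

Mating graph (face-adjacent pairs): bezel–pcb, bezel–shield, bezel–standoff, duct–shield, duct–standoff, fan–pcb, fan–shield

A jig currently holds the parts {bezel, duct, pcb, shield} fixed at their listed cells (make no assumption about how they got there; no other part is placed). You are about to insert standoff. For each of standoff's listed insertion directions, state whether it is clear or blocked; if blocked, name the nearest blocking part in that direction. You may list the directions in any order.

-x: ray from standoff(0, 2) has no placed part ⇒ clear
+x: nearest on ray is duct@(1, 2) ⇒ blocked
+y: ray from standoff(0, 2) has no placed part ⇒ clear

+x: blocked by duct; +y: clear; -x: clear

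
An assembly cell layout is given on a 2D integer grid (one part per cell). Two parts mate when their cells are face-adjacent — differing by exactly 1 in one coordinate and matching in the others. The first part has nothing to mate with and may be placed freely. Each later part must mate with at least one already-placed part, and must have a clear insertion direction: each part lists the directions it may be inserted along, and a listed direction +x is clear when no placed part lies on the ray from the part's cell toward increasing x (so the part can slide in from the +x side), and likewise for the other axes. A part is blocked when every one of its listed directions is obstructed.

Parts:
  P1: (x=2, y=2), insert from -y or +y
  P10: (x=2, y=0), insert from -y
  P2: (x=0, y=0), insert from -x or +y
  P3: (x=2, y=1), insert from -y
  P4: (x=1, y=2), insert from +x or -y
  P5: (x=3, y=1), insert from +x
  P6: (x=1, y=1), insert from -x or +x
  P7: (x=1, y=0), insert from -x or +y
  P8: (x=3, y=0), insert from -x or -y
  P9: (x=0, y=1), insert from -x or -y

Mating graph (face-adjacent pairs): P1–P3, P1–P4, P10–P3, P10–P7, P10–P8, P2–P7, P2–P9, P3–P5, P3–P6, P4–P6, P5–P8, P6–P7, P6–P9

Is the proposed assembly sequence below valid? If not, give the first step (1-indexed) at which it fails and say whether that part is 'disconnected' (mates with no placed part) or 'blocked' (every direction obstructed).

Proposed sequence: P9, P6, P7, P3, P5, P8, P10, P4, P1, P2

Valid

1. P9@(0, 1) [-x clear] — {P9}
2. P6@(1, 1) [+x clear] — {P6, P9}
3. P7@(1, 0) [-x clear] — {P6, P7, P9}
4. P3@(2, 1) [-y clear] — {P3, P6, P7, P9}
5. P5@(3, 1) [+x clear] — {P3, P5, P6, P7, P9}
6. P8@(3, 0) [-y clear] — {P3, P5, P6, P7, P8, P9}
7. P10@(2, 0) [-y clear] — {P10, P3, P5, P6, P7, P8, P9}
8. P4@(1, 2) [+x clear] — {P10, P3, P4, P5, P6, P7, P8, P9}
9. P1@(2, 2) [+y clear] — {P1, P10, P3, P4, P5, P6, P7, P8, P9}
10. P2@(0, 0) [-x clear] — {P1, P10, P2, P3, P4, P5, P6, P7, P8, P9}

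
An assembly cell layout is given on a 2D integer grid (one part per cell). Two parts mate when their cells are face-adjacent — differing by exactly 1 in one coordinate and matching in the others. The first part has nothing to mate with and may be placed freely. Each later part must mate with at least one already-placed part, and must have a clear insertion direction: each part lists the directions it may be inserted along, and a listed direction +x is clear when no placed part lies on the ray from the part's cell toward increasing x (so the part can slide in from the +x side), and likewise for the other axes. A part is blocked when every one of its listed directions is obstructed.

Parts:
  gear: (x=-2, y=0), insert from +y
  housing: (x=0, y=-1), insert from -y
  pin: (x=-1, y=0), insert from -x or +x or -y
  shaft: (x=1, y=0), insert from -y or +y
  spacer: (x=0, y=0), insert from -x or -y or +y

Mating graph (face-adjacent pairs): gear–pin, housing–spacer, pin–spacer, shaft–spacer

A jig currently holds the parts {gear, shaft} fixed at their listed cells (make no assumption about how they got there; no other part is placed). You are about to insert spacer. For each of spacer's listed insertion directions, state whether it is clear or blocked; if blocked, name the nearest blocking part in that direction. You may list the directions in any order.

-x: nearest on ray is gear@(-2, 0) ⇒ blocked
-y: ray from spacer(0, 0) has no placed part ⇒ clear
+y: ray from spacer(0, 0) has no placed part ⇒ clear

+y: clear; -x: blocked by gear; -y: clear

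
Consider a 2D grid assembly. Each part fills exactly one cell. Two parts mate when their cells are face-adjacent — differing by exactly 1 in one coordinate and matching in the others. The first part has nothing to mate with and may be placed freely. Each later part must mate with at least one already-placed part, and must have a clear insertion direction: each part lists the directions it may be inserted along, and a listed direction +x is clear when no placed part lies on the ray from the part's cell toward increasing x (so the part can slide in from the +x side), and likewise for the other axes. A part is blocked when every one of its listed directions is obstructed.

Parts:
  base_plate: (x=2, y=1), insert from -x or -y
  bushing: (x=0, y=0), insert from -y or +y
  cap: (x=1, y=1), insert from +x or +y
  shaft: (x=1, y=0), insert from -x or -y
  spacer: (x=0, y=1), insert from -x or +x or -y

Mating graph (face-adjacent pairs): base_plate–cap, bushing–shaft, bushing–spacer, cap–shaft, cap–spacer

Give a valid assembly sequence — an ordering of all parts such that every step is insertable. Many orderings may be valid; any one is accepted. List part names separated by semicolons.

shaft; bushing; spacer; cap; base_plate

1. shaft@(1, 0) [-x clear] — {shaft}
2. bushing@(0, 0) [-y clear] — {bushing, shaft}
3. spacer@(0, 1) [-x clear] — {bushing, shaft, spacer}
4. cap@(1, 1) [+x clear] — {bushing, cap, shaft, spacer}
5. base_plate@(2, 1) [-y clear] — {base_plate, bushing, cap, shaft, spacer}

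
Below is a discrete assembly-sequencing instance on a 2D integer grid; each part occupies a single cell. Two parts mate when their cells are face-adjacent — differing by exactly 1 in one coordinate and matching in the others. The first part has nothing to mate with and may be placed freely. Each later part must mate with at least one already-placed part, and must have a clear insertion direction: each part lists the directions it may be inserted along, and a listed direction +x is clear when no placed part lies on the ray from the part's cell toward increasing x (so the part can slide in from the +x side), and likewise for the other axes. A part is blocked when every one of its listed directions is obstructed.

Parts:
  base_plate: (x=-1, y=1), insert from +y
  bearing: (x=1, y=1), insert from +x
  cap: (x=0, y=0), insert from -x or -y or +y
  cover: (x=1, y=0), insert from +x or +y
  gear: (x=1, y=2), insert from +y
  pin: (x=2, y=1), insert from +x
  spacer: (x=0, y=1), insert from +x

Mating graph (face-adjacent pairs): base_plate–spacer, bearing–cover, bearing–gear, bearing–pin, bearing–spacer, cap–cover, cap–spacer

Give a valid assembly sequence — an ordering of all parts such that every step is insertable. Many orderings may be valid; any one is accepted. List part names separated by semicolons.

1. spacer@(0, 1) [+x clear] — {spacer}
2. base_plate@(-1, 1) [+y clear] — {base_plate, spacer}
3. cap@(0, 0) [-x clear] — {base_plate, cap, spacer}
4. bearing@(1, 1) [+x clear] — {base_plate, bearing, cap, spacer}
5. pin@(2, 1) [+x clear] — {base_plate, bearing, cap, pin, spacer}
6. cover@(1, 0) [+x clear] — {base_plate, bearing, cap, cover, pin, spacer}
7. gear@(1, 2) [+y clear] — {base_plate, bearing, cap, cover, gear, pin, spacer}

spacer; base_plate; cap; bearing; pin; cover; gear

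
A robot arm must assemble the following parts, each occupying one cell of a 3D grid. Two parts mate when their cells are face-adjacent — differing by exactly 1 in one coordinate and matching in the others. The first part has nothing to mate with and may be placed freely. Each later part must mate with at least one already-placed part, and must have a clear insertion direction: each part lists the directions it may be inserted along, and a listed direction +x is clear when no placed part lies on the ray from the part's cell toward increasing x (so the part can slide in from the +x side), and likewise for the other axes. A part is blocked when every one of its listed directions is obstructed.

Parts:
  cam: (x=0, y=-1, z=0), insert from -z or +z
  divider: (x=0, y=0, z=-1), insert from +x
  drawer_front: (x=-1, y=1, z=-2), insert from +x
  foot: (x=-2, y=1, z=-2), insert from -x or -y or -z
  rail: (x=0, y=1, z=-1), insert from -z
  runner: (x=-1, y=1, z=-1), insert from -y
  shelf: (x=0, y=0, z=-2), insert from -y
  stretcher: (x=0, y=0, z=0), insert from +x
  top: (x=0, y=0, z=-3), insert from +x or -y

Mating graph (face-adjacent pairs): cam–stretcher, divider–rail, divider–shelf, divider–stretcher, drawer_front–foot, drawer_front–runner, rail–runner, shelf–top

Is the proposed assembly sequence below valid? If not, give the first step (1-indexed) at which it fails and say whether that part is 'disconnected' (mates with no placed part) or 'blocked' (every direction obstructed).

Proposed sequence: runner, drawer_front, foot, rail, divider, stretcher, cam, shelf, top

1. runner@(-1, 1, -1) [-y clear] — {runner}
2. drawer_front@(-1, 1, -2) [+x clear] — {drawer_front, runner}
3. foot@(-2, 1, -2) [-x clear] — {drawer_front, foot, runner}
4. rail@(0, 1, -1) [-z clear] — {drawer_front, foot, rail, runner}
5. divider@(0, 0, -1) [+x clear] — {divider, drawer_front, foot, rail, runner}
6. stretcher@(0, 0, 0) [+x clear] — {divider, drawer_front, foot, rail, runner, stretcher}
7. cam@(0, -1, 0) [-z clear] — {cam, divider, drawer_front, foot, rail, runner, stretcher}
8. shelf@(0, 0, -2) [-y clear] — {cam, divider, drawer_front, foot, rail, runner, shelf, stretcher}
9. top@(0, 0, -3) [+x clear] — {cam, divider, drawer_front, foot, rail, runner, shelf, stretcher, top}

Valid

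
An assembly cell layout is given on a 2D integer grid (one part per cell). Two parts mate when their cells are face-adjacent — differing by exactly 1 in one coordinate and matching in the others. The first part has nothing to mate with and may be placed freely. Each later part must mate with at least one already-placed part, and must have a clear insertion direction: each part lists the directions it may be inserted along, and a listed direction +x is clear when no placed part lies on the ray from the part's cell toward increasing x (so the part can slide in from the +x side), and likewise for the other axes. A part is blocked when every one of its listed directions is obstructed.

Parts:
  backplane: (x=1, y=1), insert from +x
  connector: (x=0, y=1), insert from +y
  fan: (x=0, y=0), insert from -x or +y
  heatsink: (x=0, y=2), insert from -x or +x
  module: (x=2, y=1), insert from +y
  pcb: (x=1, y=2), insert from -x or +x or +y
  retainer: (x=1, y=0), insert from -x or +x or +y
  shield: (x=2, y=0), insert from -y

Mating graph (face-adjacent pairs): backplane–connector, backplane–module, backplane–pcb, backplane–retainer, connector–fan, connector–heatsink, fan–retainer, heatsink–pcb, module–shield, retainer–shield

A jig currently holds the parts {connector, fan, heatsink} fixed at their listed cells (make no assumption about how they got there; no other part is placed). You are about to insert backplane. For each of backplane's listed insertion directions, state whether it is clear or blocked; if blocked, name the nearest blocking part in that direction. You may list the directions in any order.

+x: clear

+x: ray from backplane(1, 1) has no placed part ⇒ clear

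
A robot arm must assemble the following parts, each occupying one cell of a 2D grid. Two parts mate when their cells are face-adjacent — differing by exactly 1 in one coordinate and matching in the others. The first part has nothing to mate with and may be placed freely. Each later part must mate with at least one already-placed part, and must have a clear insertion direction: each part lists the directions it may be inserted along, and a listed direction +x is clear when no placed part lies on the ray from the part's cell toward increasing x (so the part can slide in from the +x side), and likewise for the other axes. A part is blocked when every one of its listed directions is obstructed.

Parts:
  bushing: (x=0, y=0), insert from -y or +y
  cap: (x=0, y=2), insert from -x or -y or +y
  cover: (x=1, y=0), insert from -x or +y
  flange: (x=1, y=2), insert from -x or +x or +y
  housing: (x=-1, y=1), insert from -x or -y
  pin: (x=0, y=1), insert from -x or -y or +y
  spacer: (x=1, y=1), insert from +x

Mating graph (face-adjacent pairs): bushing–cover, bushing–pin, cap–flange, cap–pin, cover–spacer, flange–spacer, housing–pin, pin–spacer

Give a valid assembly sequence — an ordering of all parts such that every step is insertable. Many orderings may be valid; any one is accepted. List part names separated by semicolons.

bushing; cover; spacer; pin; cap; housing; flange

1. bushing@(0, 0) [-y clear] — {bushing}
2. cover@(1, 0) [+y clear] — {bushing, cover}
3. spacer@(1, 1) [+x clear] — {bushing, cover, spacer}
4. pin@(0, 1) [-x clear] — {bushing, cover, pin, spacer}
5. cap@(0, 2) [-x clear] — {bushing, cap, cover, pin, spacer}
6. housing@(-1, 1) [-x clear] — {bushing, cap, cover, housing, pin, spacer}
7. flange@(1, 2) [+x clear] — {bushing, cap, cover, flange, housing, pin, spacer}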